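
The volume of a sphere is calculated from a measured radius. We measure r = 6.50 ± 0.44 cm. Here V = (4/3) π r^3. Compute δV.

Products/powers → add relative errors in quadrature, weighted by exponent:
  (3·δr/r)² = (3×0.0677)² = 0.0412
δV/V = √(0.0412) = 0.203
V = 1150 cm^3, so δV = 0.203 × 1150 = 234 cm^3.

234 cm^3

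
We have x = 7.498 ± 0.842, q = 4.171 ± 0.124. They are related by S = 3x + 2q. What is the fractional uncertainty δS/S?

0.0823

S is a linear combination, so absolute uncertainties add in quadrature:
  (3·δx)² = 6.38;  (2·δq)² = 0.0615
δS = √(6.44) = 2.54
S = 30.84, so δS/S = 2.54/30.84 = 0.0823.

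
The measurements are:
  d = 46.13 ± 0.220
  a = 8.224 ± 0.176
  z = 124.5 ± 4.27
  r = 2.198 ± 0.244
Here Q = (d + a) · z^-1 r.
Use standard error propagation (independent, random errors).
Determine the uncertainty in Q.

Let u = d + a = 54.35. δu = √(δd² + δa²) = √(0.0484 + 0.0310) = 0.282, so δu/u = 0.00518.
Q is then a monomial in u, z, r:
δQ/Q = √((δu/u)² + (-1·δz/z)² + (1·δr/r)²) = √(2.69e-05 + 0.00118 + 0.0123) = 0.116
Q = 0.9596, so δQ = 0.116 × 0.9596 = 0.112.

0.112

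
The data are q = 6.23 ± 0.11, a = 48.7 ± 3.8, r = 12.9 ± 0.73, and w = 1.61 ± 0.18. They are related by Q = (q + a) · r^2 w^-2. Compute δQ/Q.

Let u = q + a = 54.9. δu = √(δq² + δa²) = √(0.0121 + 14.4) = 3.80, so δu/u = 0.0692.
Q is then a monomial in u, r, w:
δQ/Q = √((δu/u)² + (2·δr/r)² + (-2·δw/w)²) = √(0.00479 + 0.0128 + 0.0500) = 0.260

0.260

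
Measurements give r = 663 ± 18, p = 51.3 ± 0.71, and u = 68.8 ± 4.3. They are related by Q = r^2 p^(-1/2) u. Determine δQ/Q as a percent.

For a monomial Q ∝ r^2, p^(-1/2), u, fractional errors add in quadrature:
  (2·δr/r)² = (2×0.0271)² = 0.00295;  (−½·δp/p)² = (-0.5×0.0138)² = 4.79e-05;  (1·δu/u)² = (1×0.0625)² = 0.00391
δQ/Q = √(0.00690) = 0.0831

8.31%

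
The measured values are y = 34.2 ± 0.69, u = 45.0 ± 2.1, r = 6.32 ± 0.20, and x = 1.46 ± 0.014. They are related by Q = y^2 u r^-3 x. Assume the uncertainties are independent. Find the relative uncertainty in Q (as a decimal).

0.114

For a monomial Q ∝ y^2, u, r^-3, x, fractional errors add in quadrature:
  (2·δy/y)² = (2×0.0202)² = 0.00163;  (1·δu/u)² = (1×0.0467)² = 0.00218;  (-3·δr/r)² = (-3×0.0316)² = 0.00901;  (1·δx/x)² = (1×0.00959)² = 9.19e-05
δQ/Q = √(0.0129) = 0.114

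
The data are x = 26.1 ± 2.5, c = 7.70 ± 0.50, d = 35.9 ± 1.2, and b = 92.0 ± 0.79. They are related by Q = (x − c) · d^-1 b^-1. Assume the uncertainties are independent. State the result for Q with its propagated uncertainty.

0.00557 ± 0.000796

Let u = x − c = 18.4. δu = √(δx² + δc²) = √(6.25 + 0.250) = 2.55, so δu/u = 0.139.
Q is then a monomial in u, d, b:
δQ/Q = √((δu/u)² + (-1·δd/d)² + (-1·δb/b)²) = √(0.0192 + 0.00112 + 7.37e-05) = 0.143
Q = 0.00557, so δQ = 0.143 × 0.00557 = 0.000796.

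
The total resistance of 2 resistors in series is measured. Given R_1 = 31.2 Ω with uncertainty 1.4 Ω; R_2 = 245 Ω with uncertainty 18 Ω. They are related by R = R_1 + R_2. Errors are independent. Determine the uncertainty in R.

R is a linear combination, so absolute uncertainties add in quadrature:
  (δR_1)² = 1.96;  (δR_2)² = 324
δR = √(326) = 18.1 Ω

18.1 Ω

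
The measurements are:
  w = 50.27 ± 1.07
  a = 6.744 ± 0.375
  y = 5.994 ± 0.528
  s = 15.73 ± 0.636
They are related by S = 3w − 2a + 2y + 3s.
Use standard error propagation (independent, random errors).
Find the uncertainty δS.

3.95

Sums and differences: (δS)² = Σ (cᵢ δxᵢ)².
  (3·δw)² = 10.3;  (2·δa)² = 0.562;  (2·δy)² = 1.12;  (3·δs)² = 3.64
δS = √(15.6) = 3.95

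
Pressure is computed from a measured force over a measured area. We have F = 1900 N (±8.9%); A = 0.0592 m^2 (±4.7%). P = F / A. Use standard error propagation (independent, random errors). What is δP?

3230 Pa

Products/powers → add relative errors in quadrature, weighted by exponent:
  (1·δF/F)² = (1×0.0890)² = 0.00792;  (-1·δA/A)² = (-1×0.0470)² = 0.00221
δP/P = √(0.0101) = 0.101
P = 32100 Pa, so δP = 0.101 × 32100 = 3230 Pa.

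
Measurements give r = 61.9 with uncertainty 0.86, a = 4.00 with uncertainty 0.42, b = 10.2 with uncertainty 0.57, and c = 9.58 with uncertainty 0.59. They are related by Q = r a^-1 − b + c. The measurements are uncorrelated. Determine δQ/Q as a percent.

12.3%

Let p = r·a^-1 = 15.5. δp/p = √((1·δr/r)² + (-1·δa/a)²) = √(0.000193 + 0.0110) = 0.106, so δp = 1.64.
Q = p − b + c: δQ = √(δp² + δb² + δc²) = √(2.69 + 0.325 + 0.348) = 1.83
Q = 14.9, so δQ/Q = 1.83/14.9 = 0.123.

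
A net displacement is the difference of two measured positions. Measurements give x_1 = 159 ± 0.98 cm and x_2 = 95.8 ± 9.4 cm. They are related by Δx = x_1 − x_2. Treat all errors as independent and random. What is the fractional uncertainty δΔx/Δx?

0.150

Δx is a linear combination, so absolute uncertainties add in quadrature:
  (δx_1)² = 0.960;  (δx_2)² = 88.4
δΔx = √(89.3) = 9.45 cm
Δx = 63.2 cm, so δΔx/Δx = 9.45/63.2 = 0.150.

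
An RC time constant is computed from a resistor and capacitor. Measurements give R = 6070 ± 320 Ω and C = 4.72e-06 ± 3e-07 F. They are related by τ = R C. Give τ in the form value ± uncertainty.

Each factor contributes (exponent × relative error)² to (δτ/τ)²:
  (1·δR/R)² = (1×0.0527)² = 0.00278;  (1·δC/C)² = (1×0.0636)² = 0.00404
δτ/τ = √(0.00682) = 0.0826
τ = 0.0287 s, so δτ = 0.0826 × 0.0287 = 0.00237 s.

0.0287 ± 0.00237 s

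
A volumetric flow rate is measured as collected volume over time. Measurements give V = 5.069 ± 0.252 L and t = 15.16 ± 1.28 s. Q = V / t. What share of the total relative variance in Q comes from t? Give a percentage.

(δQ/Q)² = (1·δV/V)² + (-1·δt/t)²
  V term: (1×0.0497)² = 0.00247
  t term: (-1×0.0844)² = 0.00713
Total = 0.00960. Share from t = 0.00713/0.00960 = 0.743.

74.3%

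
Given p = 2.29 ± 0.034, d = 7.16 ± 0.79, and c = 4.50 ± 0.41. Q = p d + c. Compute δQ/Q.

Let w = p·d = 16.4. δw/w = √((1·δp/p)² + (1·δd/d)²) = √(0.000220 + 0.0122) = 0.111, so δw = 1.83.
Q = w + c: δQ = √(δw² + δc²) = √(3.33 + 0.168) = 1.87
Q = 20.9, so δQ/Q = 1.87/20.9 = 0.0895.

0.0895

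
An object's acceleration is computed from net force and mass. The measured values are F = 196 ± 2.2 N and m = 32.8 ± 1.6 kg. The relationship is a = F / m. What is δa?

Since a is a product/quotient, work with relative uncertainties:
  (1·δF/F)² = (1×0.0112)² = 0.000126;  (-1·δm/m)² = (-1×0.0488)² = 0.00238
δa/a = √(0.00251) = 0.0501
a = 5.98 m/s^2, so δa = 0.0501 × 5.98 = 0.299 m/s^2.

0.299 m/s^2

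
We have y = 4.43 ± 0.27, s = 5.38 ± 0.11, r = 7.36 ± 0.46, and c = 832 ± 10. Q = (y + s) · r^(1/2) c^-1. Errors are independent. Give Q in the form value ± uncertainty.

0.0320 ± 0.00143

Let u = y + s = 9.81. δu = √(δy² + δs²) = √(0.0729 + 0.0121) = 0.292, so δu/u = 0.0297.
Q is then a monomial in u, r, c:
δQ/Q = √((δu/u)² + (½·δr/r)² + (-1·δc/c)²) = √(0.000883 + 0.000977 + 0.000144) = 0.0448
Q = 0.0320, so δQ = 0.0448 × 0.0320 = 0.00143.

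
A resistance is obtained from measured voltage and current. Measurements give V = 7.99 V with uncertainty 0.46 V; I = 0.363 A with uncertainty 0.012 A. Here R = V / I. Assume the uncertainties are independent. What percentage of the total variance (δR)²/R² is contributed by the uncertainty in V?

75.2%

(δR/R)² = (1·δV/V)² + (-1·δI/I)²
  V term: (1×0.0576)² = 0.00331
  I term: (-1×0.0331)² = 0.00109
Total = 0.00441. Share from V = 0.00331/0.00441 = 0.752.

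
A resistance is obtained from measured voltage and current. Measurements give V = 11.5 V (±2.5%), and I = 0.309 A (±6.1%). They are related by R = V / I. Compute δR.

2.45 Ω

Products/powers → add relative errors in quadrature, weighted by exponent:
  (1·δV/V)² = (1×0.0250)² = 0.000625;  (-1·δI/I)² = (-1×0.0610)² = 0.00372
δR/R = √(0.00435) = 0.0659
R = 37.2 Ω, so δR = 0.0659 × 37.2 = 2.45 Ω.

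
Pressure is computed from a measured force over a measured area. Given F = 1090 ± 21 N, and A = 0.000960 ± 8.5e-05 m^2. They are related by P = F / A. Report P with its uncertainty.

(1.14 ± 0.103) × 10^6 Pa

Since P is a product/quotient, work with relative uncertainties:
  (1·δF/F)² = (1×0.0193)² = 0.000371;  (-1·δA/A)² = (-1×0.0885)² = 0.00784
δP/P = √(0.00821) = 0.0906
P = 1.14e+06 Pa, so δP = 0.0906 × 1.14e+06 = 1.03e+05 Pa.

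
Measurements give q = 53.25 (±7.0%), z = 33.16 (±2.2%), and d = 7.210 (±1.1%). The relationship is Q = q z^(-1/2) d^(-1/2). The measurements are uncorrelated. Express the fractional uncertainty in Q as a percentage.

7.11%

Relative error in a monomial: (δQ/Q)² = Σ (nᵢ · δxᵢ/xᵢ)².
  (1·δq/q)² = (1×0.0700)² = 0.00490;  (−½·δz/z)² = (-0.5×0.0220)² = 0.000121;  (−½·δd/d)² = (-0.5×0.0110)² = 3.03e-05
δQ/Q = √(0.00505) = 0.0711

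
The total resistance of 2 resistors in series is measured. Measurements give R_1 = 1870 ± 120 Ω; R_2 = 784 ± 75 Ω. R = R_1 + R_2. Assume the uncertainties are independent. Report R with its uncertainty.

2650 ± 142 Ω

For a sum/difference, combine absolute errors in quadrature:
  (δR_1)² = 14400;  (δR_2)² = 5620
δR = √(20000) = 142 Ω
R = 2650 Ω.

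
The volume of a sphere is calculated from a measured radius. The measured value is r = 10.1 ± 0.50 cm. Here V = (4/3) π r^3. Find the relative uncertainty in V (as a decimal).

Since V is a product/quotient, work with relative uncertainties:
  (3·δr/r)² = (3×0.0495)² = 0.0221
δV/V = √(0.0221) = 0.149

0.149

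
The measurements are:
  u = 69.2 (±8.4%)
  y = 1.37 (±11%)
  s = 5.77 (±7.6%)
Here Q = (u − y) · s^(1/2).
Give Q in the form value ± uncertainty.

Let w = u − y = 67.8. δw = √(δu² + δy²) = √(33.8 + 0.0227) = 5.81, so δw/w = 0.0857.
Q is then a monomial in w, s:
δQ/Q = √((δw/w)² + (½·δs/s)²) = √(0.00735 + 0.00144) = 0.0938
Q = 163, so δQ = 0.0938 × 163 = 15.3.

163 ± 15.3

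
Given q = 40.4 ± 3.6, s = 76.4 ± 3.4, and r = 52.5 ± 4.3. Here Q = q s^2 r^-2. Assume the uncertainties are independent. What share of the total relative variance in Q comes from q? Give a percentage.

18.6%

(δQ/Q)² = (1·δq/q)² + (2·δs/s)² + (-2·δr/r)²
  q term: (1×0.0891)² = 0.00794
  s term: (2×0.0445)² = 0.00792
  r term: (-2×0.0819)² = 0.0268
Total = 0.0427. Share from q = 0.00794/0.0427 = 0.186.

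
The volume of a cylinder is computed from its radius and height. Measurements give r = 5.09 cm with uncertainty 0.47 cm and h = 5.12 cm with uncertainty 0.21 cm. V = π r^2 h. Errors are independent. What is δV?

78.8 cm^3

V is a product of powers, so relative uncertainties combine in quadrature:
  (2·δr/r)² = (2×0.0923)² = 0.0341;  (1·δh/h)² = (1×0.0410)² = 0.00168
δV/V = √(0.0358) = 0.189
V = 417 cm^3, so δV = 0.189 × 417 = 78.8 cm^3.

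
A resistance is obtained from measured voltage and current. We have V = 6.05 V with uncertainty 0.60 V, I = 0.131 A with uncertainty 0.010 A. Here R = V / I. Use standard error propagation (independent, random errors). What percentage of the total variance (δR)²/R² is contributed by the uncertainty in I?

(δR/R)² = (1·δV/V)² + (-1·δI/I)²
  V term: (1×0.0992)² = 0.00984
  I term: (-1×0.0763)² = 0.00583
Total = 0.0157. Share from I = 0.00583/0.0157 = 0.372.

37.2%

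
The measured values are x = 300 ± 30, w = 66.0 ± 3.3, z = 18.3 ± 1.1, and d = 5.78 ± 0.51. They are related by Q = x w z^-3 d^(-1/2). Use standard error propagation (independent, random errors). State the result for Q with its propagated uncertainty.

1.34 ± 0.291

Relative error in a monomial: (δQ/Q)² = Σ (nᵢ · δxᵢ/xᵢ)².
  (1·δx/x)² = (1×0.100)² = 0.0100;  (1·δw/w)² = (1×0.0500)² = 0.00250;  (-3·δz/z)² = (-3×0.0601)² = 0.0325;  (−½·δd/d)² = (-0.5×0.0882)² = 0.00195
δQ/Q = √(0.0470) = 0.217
Q = 1.34, so δQ = 0.217 × 1.34 = 0.291.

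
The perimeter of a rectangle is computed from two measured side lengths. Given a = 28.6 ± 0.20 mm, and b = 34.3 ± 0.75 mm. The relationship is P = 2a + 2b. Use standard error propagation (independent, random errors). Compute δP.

For a sum/difference, combine absolute errors in quadrature:
  (2·δa)² = 0.160;  (2·δb)² = 2.25
δP = √(2.41) = 1.55 mm

1.55 mm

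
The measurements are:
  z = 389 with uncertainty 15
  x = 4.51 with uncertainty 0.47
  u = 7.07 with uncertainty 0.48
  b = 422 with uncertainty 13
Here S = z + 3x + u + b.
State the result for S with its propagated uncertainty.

Each term contributes (cᵢ δxᵢ)² to (δS)²:
  (δz)² = 225;  (3·δx)² = 1.99;  (δu)² = 0.230;  (δb)² = 169
δS = √(396) = 19.9
S = 832.

832 ± 19.9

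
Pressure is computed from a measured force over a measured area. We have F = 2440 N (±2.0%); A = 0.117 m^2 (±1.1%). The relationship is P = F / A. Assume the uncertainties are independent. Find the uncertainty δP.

Relative error in a monomial: (δP/P)² = Σ (nᵢ · δxᵢ/xᵢ)².
  (1·δF/F)² = (1×0.0200)² = 0.000400;  (-1·δA/A)² = (-1×0.0110)² = 0.000121
δP/P = √(0.000521) = 0.0228
P = 20900 Pa, so δP = 0.0228 × 20900 = 476 Pa.

476 Pa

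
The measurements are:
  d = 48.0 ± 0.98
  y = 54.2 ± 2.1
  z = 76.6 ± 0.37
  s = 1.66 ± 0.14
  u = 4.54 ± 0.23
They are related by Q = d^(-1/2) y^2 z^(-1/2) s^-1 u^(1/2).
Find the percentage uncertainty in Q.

Each factor contributes (exponent × relative error)² to (δQ/Q)²:
  (−½·δd/d)² = (-0.5×0.0204)² = 0.000104;  (2·δy/y)² = (2×0.0387)² = 0.00600;  (−½·δz/z)² = (-0.5×0.00483)² = 5.83e-06;  (-1·δs/s)² = (-1×0.0843)² = 0.00711;  (½·δu/u)² = (0.5×0.0507)² = 0.000642
δQ/Q = √(0.0139) = 0.118

11.8%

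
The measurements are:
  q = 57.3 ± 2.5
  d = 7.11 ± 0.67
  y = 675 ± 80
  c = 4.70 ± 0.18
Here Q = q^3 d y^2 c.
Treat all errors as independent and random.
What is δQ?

8.29e+11

Products/powers → add relative errors in quadrature, weighted by exponent:
  (3·δq/q)² = (3×0.0436)² = 0.0171;  (1·δd/d)² = (1×0.0942)² = 0.00888;  (2·δy/y)² = (2×0.119)² = 0.0562;  (1·δc/c)² = (1×0.0383)² = 0.00147
δQ/Q = √(0.0837) = 0.289
Q = 2.86e+12, so δQ = 0.289 × 2.86e+12 = 8.29e+11.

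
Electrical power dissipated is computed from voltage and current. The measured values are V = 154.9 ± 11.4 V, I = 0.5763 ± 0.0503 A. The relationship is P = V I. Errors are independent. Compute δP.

Since P is a product/quotient, work with relative uncertainties:
  (1·δV/V)² = (1×0.0736)² = 0.00542;  (1·δI/I)² = (1×0.0873)² = 0.00762
δP/P = √(0.0130) = 0.114
P = 89.27 W, so δP = 0.114 × 89.27 = 10.2 W.

10.2 W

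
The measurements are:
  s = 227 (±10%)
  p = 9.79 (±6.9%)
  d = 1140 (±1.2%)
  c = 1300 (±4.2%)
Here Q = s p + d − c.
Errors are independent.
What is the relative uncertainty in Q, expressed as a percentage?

Let w = s·p = 2220. δw/w = √((1·δs/s)² + (1·δp/p)²) = √(0.0100 + 0.00476) = 0.121, so δw = 270.
Q = w + d − c: δQ = √(δw² + δd² + δc²) = √(72900 + 187 + 2980) = 276
Q = 2060, so δQ/Q = 276/2060 = 0.134.

13.4%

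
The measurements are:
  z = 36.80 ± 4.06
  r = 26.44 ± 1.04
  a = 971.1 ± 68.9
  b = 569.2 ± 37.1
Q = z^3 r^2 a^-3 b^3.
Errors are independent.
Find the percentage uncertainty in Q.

Q is a product of powers, so relative uncertainties combine in quadrature:
  (3·δz/z)² = (3×0.110)² = 0.110;  (2·δr/r)² = (2×0.0393)² = 0.00619;  (-3·δa/a)² = (-3×0.0710)² = 0.0453;  (3·δb/b)² = (3×0.0652)² = 0.0382
δQ/Q = √(0.199) = 0.446

44.6%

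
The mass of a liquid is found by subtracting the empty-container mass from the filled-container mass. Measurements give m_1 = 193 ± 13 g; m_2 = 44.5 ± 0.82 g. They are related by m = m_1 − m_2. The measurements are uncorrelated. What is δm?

For a sum/difference, combine absolute errors in quadrature:
  (δm_1)² = 169;  (δm_2)² = 0.672
δm = √(170) = 13.0 g

13.0 g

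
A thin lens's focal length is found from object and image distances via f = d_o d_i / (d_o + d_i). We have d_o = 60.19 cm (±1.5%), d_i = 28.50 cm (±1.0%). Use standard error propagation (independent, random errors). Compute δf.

∂f/∂d_o = (d_i/(d_o+d_i))² = 0.103;  ∂f/∂d_i = (d_o/(d_o+d_i))² = 0.461
δf = √((∂f/∂d_o · δd_o)² + (∂f/∂d_i · δd_i)²) = √(0.00869 + 0.0172) = 0.161 cm

0.161 cm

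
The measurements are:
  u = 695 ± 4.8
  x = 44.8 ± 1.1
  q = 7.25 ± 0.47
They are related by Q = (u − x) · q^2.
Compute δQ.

4440

Let w = u − x = 650. δw = √(δu² + δx²) = √(23.0 + 1.21) = 4.92, so δw/w = 0.00757.
Q is then a monomial in w, q:
δQ/Q = √((δw/w)² + (2·δq/q)²) = √(5.74e-05 + 0.0168) = 0.130
Q = 34200, so δQ = 0.130 × 34200 = 4440.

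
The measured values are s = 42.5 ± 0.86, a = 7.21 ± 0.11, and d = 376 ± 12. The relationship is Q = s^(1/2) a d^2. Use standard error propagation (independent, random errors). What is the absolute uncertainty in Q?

Relative error in a monomial: (δQ/Q)² = Σ (nᵢ · δxᵢ/xᵢ)².
  (½·δs/s)² = (0.5×0.0202)² = 0.000102;  (1·δa/a)² = (1×0.0153)² = 0.000233;  (2·δd/d)² = (2×0.0319)² = 0.00407
δQ/Q = √(0.00441) = 0.0664
Q = 6.65e+06, so δQ = 0.0664 × 6.65e+06 = 4.41e+05.

4.41e+05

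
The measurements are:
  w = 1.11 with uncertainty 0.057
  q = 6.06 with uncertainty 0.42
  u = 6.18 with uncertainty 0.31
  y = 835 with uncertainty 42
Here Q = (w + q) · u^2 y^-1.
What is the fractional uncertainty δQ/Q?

0.127

Let h = w + q = 7.17. δh = √(δw² + δq²) = √(0.00325 + 0.176) = 0.424, so δh/h = 0.0591.
Q is then a monomial in h, u, y:
δQ/Q = √((δh/h)² + (2·δu/u)² + (-1·δy/y)²) = √(0.00349 + 0.0101 + 0.00253) = 0.127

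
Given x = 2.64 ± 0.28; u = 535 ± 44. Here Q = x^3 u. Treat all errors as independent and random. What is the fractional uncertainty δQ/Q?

0.329

Each factor contributes (exponent × relative error)² to (δQ/Q)²:
  (3·δx/x)² = (3×0.106)² = 0.101;  (1·δu/u)² = (1×0.0822)² = 0.00676
δQ/Q = √(0.108) = 0.329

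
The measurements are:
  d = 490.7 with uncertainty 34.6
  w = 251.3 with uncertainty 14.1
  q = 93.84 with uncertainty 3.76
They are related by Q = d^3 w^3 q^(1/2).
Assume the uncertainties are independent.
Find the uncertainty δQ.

4.92e+15

Q is a product of powers, so relative uncertainties combine in quadrature:
  (3·δd/d)² = (3×0.0705)² = 0.0447;  (3·δw/w)² = (3×0.0561)² = 0.0283;  (½·δq/q)² = (0.5×0.0401)² = 0.000401
δQ/Q = √(0.0735) = 0.271
Q = 1.816e+16, so δQ = 0.271 × 1.816e+16 = 4.92e+15.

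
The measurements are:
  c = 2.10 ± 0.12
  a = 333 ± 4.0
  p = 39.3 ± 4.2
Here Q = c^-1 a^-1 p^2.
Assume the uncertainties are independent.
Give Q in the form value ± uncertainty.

2.21 ± 0.489

Since Q is a product/quotient, work with relative uncertainties:
  (-1·δc/c)² = (-1×0.0571)² = 0.00327;  (-1·δa/a)² = (-1×0.0120)² = 0.000144;  (2·δp/p)² = (2×0.107)² = 0.0457
δQ/Q = √(0.0491) = 0.222
Q = 2.21, so δQ = 0.222 × 2.21 = 0.489.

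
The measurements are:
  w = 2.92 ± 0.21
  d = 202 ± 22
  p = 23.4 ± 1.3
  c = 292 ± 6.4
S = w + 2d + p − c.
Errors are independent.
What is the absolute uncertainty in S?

44.5

S is a linear combination, so absolute uncertainties add in quadrature:
  (δw)² = 0.0441;  (2·δd)² = 1940;  (δp)² = 1.69;  (δc)² = 41.0
δS = √(1980) = 44.5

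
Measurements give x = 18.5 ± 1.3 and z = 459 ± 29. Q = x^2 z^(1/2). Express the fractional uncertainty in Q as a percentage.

14.4%

For a monomial Q ∝ x^2, z^(1/2), fractional errors add in quadrature:
  (2·δx/x)² = (2×0.0703)² = 0.0198;  (½·δz/z)² = (0.5×0.0632)² = 0.000998
δQ/Q = √(0.0207) = 0.144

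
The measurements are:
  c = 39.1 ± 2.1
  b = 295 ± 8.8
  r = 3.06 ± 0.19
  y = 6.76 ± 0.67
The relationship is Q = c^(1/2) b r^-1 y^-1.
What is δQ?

Relative error in a monomial: (δQ/Q)² = Σ (nᵢ · δxᵢ/xᵢ)².
  (½·δc/c)² = (0.5×0.0537)² = 0.000721;  (1·δb/b)² = (1×0.0298)² = 0.000890;  (-1·δr/r)² = (-1×0.0621)² = 0.00386;  (-1·δy/y)² = (-1×0.0991)² = 0.00982
δQ/Q = √(0.0153) = 0.124
Q = 89.2, so δQ = 0.124 × 89.2 = 11.0.

11.0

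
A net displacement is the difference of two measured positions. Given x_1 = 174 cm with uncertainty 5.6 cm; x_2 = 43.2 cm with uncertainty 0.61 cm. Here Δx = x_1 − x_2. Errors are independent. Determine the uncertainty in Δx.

5.63 cm

Each term contributes (cᵢ δxᵢ)² to (δΔx)²:
  (δx_1)² = 31.4;  (δx_2)² = 0.372
δΔx = √(31.7) = 5.63 cm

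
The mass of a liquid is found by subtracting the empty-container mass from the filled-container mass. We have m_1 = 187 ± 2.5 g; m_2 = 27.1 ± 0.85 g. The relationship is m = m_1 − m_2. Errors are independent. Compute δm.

Sums and differences: (δm)² = Σ (cᵢ δxᵢ)².
  (δm_1)² = 6.25;  (δm_2)² = 0.722
δm = √(6.97) = 2.64 g

2.64 g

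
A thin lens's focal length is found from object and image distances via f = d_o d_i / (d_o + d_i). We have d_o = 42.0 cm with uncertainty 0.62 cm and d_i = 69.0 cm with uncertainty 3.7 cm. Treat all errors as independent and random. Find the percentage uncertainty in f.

∂f/∂d_o = (d_i/(d_o+d_i))² = 0.386;  ∂f/∂d_i = (d_o/(d_o+d_i))² = 0.143
δf = √((∂f/∂d_o · δd_o)² + (∂f/∂d_i · δd_i)²) = √(0.0574 + 0.281) = 0.581 cm
f = 26.1 cm, so δf/f = 0.581/26.1 = 0.0223.

2.23%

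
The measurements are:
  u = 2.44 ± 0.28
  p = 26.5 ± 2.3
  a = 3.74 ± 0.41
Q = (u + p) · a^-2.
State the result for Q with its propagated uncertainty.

2.07 ± 0.483

Let w = u + p = 28.9. δw = √(δu² + δp²) = √(0.0784 + 5.29) = 2.32, so δw/w = 0.0801.
Q is then a monomial in w, a:
δQ/Q = √((δw/w)² + (-2·δa/a)²) = √(0.00641 + 0.0481) = 0.233
Q = 2.07, so δQ = 0.233 × 2.07 = 0.483.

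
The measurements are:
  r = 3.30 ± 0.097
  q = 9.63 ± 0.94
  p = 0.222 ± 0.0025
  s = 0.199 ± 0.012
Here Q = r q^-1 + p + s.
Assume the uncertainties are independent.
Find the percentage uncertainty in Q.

Let w = r·q^-1 = 0.343. δw/w = √((1·δr/r)² + (-1·δq/q)²) = √(0.000864 + 0.00953) = 0.102, so δw = 0.0349.
Q = w + p + s: δQ = √(δw² + δp² + δs²) = √(0.00122 + 6.25e-06 + 0.000144) = 0.0370
Q = 0.764, so δQ/Q = 0.0370/0.764 = 0.0485.

4.85%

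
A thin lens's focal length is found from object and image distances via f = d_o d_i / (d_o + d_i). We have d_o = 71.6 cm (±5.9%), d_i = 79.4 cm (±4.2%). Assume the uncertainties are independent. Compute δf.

∂f/∂d_o = (d_i/(d_o+d_i))² = 0.276;  ∂f/∂d_i = (d_o/(d_o+d_i))² = 0.225
δf = √((∂f/∂d_o · δd_o)² + (∂f/∂d_i · δd_i)²) = √(1.36 + 0.562) = 1.39 cm

1.39 cm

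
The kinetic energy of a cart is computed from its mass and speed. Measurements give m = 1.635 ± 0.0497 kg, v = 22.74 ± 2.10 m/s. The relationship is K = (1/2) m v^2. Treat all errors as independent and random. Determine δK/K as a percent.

18.7%

K is a product of powers, so relative uncertainties combine in quadrature:
  (1·δm/m)² = (1×0.0304)² = 0.000924;  (2·δv/v)² = (2×0.0923)² = 0.0341
δK/K = √(0.0350) = 0.187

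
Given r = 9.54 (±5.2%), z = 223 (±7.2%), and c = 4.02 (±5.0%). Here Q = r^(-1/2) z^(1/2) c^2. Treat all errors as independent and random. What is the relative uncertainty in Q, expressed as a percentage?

Q is a product of powers, so relative uncertainties combine in quadrature:
  (−½·δr/r)² = (-0.5×0.0520)² = 0.000676;  (½·δz/z)² = (0.5×0.0720)² = 0.00130;  (2·δc/c)² = (2×0.0500)² = 0.0100
δQ/Q = √(0.0120) = 0.109

10.9%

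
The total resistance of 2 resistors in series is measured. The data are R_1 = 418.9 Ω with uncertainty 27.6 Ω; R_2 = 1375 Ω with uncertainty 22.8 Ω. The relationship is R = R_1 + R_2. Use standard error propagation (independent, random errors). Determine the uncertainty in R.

Sums and differences: (δR)² = Σ (cᵢ δxᵢ)².
  (δR_1)² = 762;  (δR_2)² = 520
δR = √(1280) = 35.8 Ω

35.8 Ω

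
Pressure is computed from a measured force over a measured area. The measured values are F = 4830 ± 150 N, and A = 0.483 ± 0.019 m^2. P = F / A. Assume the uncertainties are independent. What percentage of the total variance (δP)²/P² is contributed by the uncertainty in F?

38.4%

(δP/P)² = (1·δF/F)² + (-1·δA/A)²
  F term: (1×0.0311)² = 0.000964
  A term: (-1×0.0393)² = 0.00155
Total = 0.00251. Share from F = 0.000964/0.00251 = 0.384.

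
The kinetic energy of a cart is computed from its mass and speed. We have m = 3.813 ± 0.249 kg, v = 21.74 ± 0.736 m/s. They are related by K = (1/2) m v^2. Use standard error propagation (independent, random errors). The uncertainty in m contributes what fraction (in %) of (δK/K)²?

48.2%

(δK/K)² = (1·δm/m)² + (2·δv/v)²
  m term: (1×0.0653)² = 0.00426
  v term: (2×0.0339)² = 0.00458
Total = 0.00885. Share from m = 0.00426/0.00885 = 0.482.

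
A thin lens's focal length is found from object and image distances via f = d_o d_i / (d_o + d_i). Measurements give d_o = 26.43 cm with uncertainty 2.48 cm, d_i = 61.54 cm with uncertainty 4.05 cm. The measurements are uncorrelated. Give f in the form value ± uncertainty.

18.49 ± 1.27 cm

∂f/∂d_o = (d_i/(d_o+d_i))² = 0.489;  ∂f/∂d_i = (d_o/(d_o+d_i))² = 0.0903
δf = √((∂f/∂d_o · δd_o)² + (∂f/∂d_i · δd_i)²) = √(1.47 + 0.134) = 1.27 cm
f = 18.49 cm.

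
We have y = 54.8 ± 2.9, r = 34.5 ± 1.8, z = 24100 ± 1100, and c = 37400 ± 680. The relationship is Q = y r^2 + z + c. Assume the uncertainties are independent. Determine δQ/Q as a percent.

Let p = y·r^2 = 65200. δp/p = √((1·δy/y)² + (2·δr/r)²) = √(0.00280 + 0.0109) = 0.117, so δp = 7630.
Q = p + z + c: δQ = √(δp² + δz² + δc²) = √(5.82e+07 + 1.21e+06 + 4.62e+05) = 7740
Q = 1.27e+05, so δQ/Q = 7740/1.27e+05 = 0.0611.

6.11%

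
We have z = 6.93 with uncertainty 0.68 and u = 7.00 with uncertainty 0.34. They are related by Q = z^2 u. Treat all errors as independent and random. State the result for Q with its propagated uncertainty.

Each factor contributes (exponent × relative error)² to (δQ/Q)²:
  (2·δz/z)² = (2×0.0981)² = 0.0385;  (1·δu/u)² = (1×0.0486)² = 0.00236
δQ/Q = √(0.0409) = 0.202
Q = 336, so δQ = 0.202 × 336 = 68.0.

336 ± 68.0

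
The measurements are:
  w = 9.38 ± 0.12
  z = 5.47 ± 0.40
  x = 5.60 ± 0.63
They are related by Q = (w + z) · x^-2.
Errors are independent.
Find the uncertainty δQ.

Let u = w + z = 14.9. δu = √(δw² + δz²) = √(0.0144 + 0.160) = 0.418, so δu/u = 0.0281.
Q is then a monomial in u, x:
δQ/Q = √((δu/u)² + (-2·δx/x)²) = √(0.000791 + 0.0506) = 0.227
Q = 0.474, so δQ = 0.227 × 0.474 = 0.107.

0.107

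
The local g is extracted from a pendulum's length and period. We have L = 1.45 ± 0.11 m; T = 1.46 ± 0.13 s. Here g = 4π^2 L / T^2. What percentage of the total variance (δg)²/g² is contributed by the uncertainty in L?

(δg/g)² = (1·δL/L)² + (-2·δT/T)²
  L term: (1×0.0759)² = 0.00576
  T term: (-2×0.0890)² = 0.0317
Total = 0.0375. Share from L = 0.00576/0.0375 = 0.154.

15.4%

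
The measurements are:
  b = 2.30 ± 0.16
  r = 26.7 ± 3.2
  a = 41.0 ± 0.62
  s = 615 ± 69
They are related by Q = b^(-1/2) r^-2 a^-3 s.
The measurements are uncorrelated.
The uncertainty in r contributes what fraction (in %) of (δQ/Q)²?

78.4%

(δQ/Q)² = (−½·δb/b)² + (-2·δr/r)² + (-3·δa/a)² + (1·δs/s)²
  b term: (-0.5×0.0696)² = 0.00121
  r term: (-2×0.120)² = 0.0575
  a term: (-3×0.0151)² = 0.00206
  s term: (1×0.112)² = 0.0126
Total = 0.0733. Share from r = 0.0575/0.0733 = 0.784.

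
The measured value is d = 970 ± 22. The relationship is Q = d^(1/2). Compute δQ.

0.353

Q ∝ d^(1/2), so δQ/Q = |½| · δd/d = 0.5 × 0.0227 = 0.0113.
Q = 31.1, so δQ = 0.0113 × 31.1 = 0.353.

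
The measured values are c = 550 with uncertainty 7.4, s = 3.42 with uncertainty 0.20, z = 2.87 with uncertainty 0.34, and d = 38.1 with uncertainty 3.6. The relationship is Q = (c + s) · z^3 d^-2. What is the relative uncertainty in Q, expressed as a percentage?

Let u = c + s = 553. δu = √(δc² + δs²) = √(54.8 + 0.0400) = 7.40, so δu/u = 0.0134.
Q is then a monomial in u, z, d:
δQ/Q = √((δu/u)² + (3·δz/z)² + (-2·δd/d)²) = √(0.000179 + 0.126 + 0.0357) = 0.403

40.3%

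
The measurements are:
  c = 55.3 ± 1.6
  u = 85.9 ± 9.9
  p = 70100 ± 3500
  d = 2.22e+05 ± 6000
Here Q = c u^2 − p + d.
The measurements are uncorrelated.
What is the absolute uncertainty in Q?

95000

Let w = c·u^2 = 4.08e+05. δw/w = √((1·δc/c)² + (2·δu/u)²) = √(0.000837 + 0.0531) = 0.232, so δw = 94800.
Q = w − p + d: δQ = √(δw² + δp² + δd²) = √(8.99e+09 + 1.22e+07 + 3.6e+07) = 95000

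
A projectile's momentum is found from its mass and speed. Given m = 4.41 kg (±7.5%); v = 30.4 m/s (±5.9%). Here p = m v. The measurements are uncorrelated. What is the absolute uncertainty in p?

Products/powers → add relative errors in quadrature, weighted by exponent:
  (1·δm/m)² = (1×0.0750)² = 0.00562;  (1·δv/v)² = (1×0.0590)² = 0.00348
δp/p = √(0.00911) = 0.0954
p = 134 kg·m/s, so δp = 0.0954 × 134 = 12.8 kg·m/s.

12.8 kg·m/s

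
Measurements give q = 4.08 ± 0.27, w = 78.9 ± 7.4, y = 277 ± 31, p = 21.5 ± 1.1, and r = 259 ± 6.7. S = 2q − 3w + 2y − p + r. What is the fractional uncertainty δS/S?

Each term contributes (cᵢ δxᵢ)² to (δS)²:
  (2·δq)² = 0.292;  (3·δw)² = 493;  (2·δy)² = 3840;  (δp)² = 1.21;  (δr)² = 44.9
δS = √(4380) = 66.2
S = 563, so δS/S = 66.2/563 = 0.118.

0.118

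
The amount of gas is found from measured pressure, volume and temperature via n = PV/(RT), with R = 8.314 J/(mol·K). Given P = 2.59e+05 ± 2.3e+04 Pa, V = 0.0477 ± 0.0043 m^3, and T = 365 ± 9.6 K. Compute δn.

Products/powers → add relative errors in quadrature, weighted by exponent:
  (1·δP/P)² = (1×0.0888)² = 0.00789;  (1·δV/V)² = (1×0.0901)² = 0.00813;  (-1·δT/T)² = (-1×0.0263)² = 0.000692
δn/n = √(0.0167) = 0.129
n = 4.07 mol, so δn = 0.129 × 4.07 = 0.526 mol.

0.526 mol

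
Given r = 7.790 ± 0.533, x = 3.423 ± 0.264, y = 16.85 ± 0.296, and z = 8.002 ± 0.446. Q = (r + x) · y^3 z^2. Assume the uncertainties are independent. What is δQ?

Let u = r + x = 11.21. δu = √(δr² + δx²) = √(0.284 + 0.0697) = 0.595, so δu/u = 0.0530.
Q is then a monomial in u, y, z:
δQ/Q = √((δu/u)² + (3·δy/y)² + (2·δz/z)²) = √(0.00281 + 0.00278 + 0.0124) = 0.134
Q = 3.435e+06, so δQ = 0.134 × 3.435e+06 = 4.61e+05.

4.61e+05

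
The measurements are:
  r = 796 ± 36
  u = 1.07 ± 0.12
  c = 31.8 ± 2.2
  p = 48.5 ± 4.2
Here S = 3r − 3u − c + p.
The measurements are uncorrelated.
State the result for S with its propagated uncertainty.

Sums and differences: (δS)² = Σ (cᵢ δxᵢ)².
  (3·δr)² = 11700;  (3·δu)² = 0.130;  (δc)² = 4.84;  (δp)² = 17.6
δS = √(11700) = 108
S = 2400.

2400 ± 108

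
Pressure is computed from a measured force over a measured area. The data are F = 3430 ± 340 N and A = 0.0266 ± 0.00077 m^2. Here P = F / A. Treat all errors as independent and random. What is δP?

For a monomial P ∝ F, A^-1, fractional errors add in quadrature:
  (1·δF/F)² = (1×0.0991)² = 0.00983;  (-1·δA/A)² = (-1×0.0289)² = 0.000838
δP/P = √(0.0107) = 0.103
P = 1.29e+05 Pa, so δP = 0.103 × 1.29e+05 = 13300 Pa.

13300 Pa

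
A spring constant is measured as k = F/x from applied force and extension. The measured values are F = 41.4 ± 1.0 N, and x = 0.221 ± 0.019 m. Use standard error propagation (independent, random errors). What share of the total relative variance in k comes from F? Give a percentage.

(δk/k)² = (1·δF/F)² + (-1·δx/x)²
  F term: (1×0.0242)² = 0.000583
  x term: (-1×0.0860)² = 0.00739
Total = 0.00797. Share from F = 0.000583/0.00797 = 0.0732.

7.32%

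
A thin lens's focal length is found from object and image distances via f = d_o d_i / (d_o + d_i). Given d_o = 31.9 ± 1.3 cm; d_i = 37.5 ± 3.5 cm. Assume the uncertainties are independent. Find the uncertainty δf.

∂f/∂d_o = (d_i/(d_o+d_i))² = 0.292;  ∂f/∂d_i = (d_o/(d_o+d_i))² = 0.211
δf = √((∂f/∂d_o · δd_o)² + (∂f/∂d_i · δd_i)²) = √(0.144 + 0.547) = 0.831 cm

0.831 cm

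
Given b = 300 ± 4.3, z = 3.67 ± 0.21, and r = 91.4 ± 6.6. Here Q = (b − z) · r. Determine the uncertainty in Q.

1990

Let u = b − z = 296. δu = √(δb² + δz²) = √(18.5 + 0.0441) = 4.31, so δu/u = 0.0145.
Q is then a monomial in u, r:
δQ/Q = √((δu/u)² + (1·δr/r)²) = √(0.000211 + 0.00521) = 0.0737
Q = 27100, so δQ = 0.0737 × 27100 = 1990.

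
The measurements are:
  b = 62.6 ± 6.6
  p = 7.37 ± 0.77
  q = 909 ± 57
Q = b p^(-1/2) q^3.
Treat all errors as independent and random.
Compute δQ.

3.84e+09

For a monomial Q ∝ b, p^(-1/2), q^3, fractional errors add in quadrature:
  (1·δb/b)² = (1×0.105)² = 0.0111;  (−½·δp/p)² = (-0.5×0.104)² = 0.00273;  (3·δq/q)² = (3×0.0627)² = 0.0354
δQ/Q = √(0.0492) = 0.222
Q = 1.73e+10, so δQ = 0.222 × 1.73e+10 = 3.84e+09.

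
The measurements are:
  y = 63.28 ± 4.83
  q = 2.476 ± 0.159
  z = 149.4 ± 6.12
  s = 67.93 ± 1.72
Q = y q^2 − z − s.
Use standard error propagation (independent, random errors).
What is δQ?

Let p = y·q^2 = 387.9. δp/p = √((1·δy/y)² + (2·δq/q)²) = √(0.00583 + 0.0165) = 0.149, so δp = 58.0.
Q = p − z − s: δQ = √(δp² + δz² + δs²) = √(3360 + 37.5 + 2.96) = 58.3

58.3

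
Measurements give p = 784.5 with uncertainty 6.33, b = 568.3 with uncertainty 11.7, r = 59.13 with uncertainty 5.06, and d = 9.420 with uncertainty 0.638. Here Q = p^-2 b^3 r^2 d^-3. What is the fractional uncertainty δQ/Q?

0.273

Q is a product of powers, so relative uncertainties combine in quadrature:
  (-2·δp/p)² = (-2×0.00807)² = 0.000260;  (3·δb/b)² = (3×0.0206)² = 0.00381;  (2·δr/r)² = (2×0.0856)² = 0.0293;  (-3·δd/d)² = (-3×0.0677)² = 0.0413
δQ/Q = √(0.0747) = 0.273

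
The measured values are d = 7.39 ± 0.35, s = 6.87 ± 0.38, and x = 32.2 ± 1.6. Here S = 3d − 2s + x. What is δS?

2.06

For a sum/difference, combine absolute errors in quadrature:
  (3·δd)² = 1.10;  (2·δs)² = 0.578;  (δx)² = 2.56
δS = √(4.24) = 2.06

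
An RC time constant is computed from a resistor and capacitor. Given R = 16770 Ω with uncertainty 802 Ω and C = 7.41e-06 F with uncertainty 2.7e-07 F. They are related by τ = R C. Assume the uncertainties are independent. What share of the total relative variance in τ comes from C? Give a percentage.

36.7%

(δτ/τ)² = (1·δR/R)² + (1·δC/C)²
  R term: (1×0.0478)² = 0.00229
  C term: (1×0.0364)² = 0.00133
Total = 0.00361. Share from C = 0.00133/0.00361 = 0.367.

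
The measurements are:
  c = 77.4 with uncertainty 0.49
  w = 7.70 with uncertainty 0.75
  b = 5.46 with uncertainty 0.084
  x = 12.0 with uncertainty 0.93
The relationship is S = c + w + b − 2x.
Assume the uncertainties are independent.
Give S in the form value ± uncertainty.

Each term contributes (cᵢ δxᵢ)² to (δS)²:
  (δc)² = 0.240;  (δw)² = 0.562;  (δb)² = 0.00706;  (2·δx)² = 3.46
δS = √(4.27) = 2.07
S = 66.6.

66.6 ± 2.07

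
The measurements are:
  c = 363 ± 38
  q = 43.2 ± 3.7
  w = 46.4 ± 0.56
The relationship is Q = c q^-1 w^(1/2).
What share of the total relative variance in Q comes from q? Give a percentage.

40.0%

(δQ/Q)² = (1·δc/c)² + (-1·δq/q)² + (½·δw/w)²
  c term: (1×0.105)² = 0.0110
  q term: (-1×0.0856)² = 0.00734
  w term: (0.5×0.0121)² = 3.64e-05
Total = 0.0183. Share from q = 0.00734/0.0183 = 0.400.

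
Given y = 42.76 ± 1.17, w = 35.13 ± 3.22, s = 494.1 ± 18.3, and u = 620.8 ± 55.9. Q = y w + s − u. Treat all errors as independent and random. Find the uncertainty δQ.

155

Let p = y·w = 1502. δp/p = √((1·δy/y)² + (1·δw/w)²) = √(0.000749 + 0.00840) = 0.0957, so δp = 144.
Q = p + s − u: δQ = √(δp² + δs² + δu²) = √(20600 + 335 + 3120) = 155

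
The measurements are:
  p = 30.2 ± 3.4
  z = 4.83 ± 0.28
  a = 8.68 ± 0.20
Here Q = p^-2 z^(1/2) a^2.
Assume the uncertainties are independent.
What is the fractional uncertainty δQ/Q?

Since Q is a product/quotient, work with relative uncertainties:
  (-2·δp/p)² = (-2×0.113)² = 0.0507;  (½·δz/z)² = (0.5×0.0580)² = 0.000840;  (2·δa/a)² = (2×0.0230)² = 0.00212
δQ/Q = √(0.0537) = 0.232

0.232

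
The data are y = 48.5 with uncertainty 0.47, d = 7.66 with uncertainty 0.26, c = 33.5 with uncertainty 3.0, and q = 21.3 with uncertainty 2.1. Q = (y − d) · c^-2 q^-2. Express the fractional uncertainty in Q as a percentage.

26.7%

Let u = y − d = 40.8. δu = √(δy² + δd²) = √(0.221 + 0.0676) = 0.537, so δu/u = 0.0132.
Q is then a monomial in u, c, q:
δQ/Q = √((δu/u)² + (-2·δc/c)² + (-2·δq/q)²) = √(0.000173 + 0.0321 + 0.0389) = 0.267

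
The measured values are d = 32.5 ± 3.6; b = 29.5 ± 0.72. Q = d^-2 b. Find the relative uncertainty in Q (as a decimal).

For a monomial Q ∝ d^-2, b, fractional errors add in quadrature:
  (-2·δd/d)² = (-2×0.111)² = 0.0491;  (1·δb/b)² = (1×0.0244)² = 0.000596
δQ/Q = √(0.0497) = 0.223

0.223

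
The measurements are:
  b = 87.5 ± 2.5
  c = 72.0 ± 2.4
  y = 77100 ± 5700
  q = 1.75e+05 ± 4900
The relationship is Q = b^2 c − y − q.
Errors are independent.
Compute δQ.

37200

Let p = b^2·c = 5.51e+05. δp/p = √((2·δb/b)² + (1·δc/c)²) = √(0.00327 + 0.00111) = 0.0662, so δp = 36500.
Q = p − y − q: δQ = √(δp² + δy² + δq²) = √(1.33e+09 + 3.25e+07 + 2.4e+07) = 37200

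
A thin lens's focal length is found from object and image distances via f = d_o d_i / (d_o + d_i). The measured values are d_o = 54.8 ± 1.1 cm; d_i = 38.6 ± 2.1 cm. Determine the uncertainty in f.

∂f/∂d_o = (d_i/(d_o+d_i))² = 0.171;  ∂f/∂d_i = (d_o/(d_o+d_i))² = 0.344
δf = √((∂f/∂d_o · δd_o)² + (∂f/∂d_i · δd_i)²) = √(0.0353 + 0.523) = 0.747 cm

0.747 cm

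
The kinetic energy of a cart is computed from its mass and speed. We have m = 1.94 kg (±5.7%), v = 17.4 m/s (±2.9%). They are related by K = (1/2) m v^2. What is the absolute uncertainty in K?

K is a product of powers, so relative uncertainties combine in quadrature:
  (1·δm/m)² = (1×0.0570)² = 0.00325;  (2·δv/v)² = (2×0.0290)² = 0.00336
δK/K = √(0.00661) = 0.0813
K = 294 J, so δK = 0.0813 × 294 = 23.9 J.

23.9 J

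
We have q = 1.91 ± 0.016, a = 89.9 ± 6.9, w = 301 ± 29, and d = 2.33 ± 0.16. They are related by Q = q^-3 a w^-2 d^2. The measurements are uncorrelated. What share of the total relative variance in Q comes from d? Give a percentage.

(δQ/Q)² = (-3·δq/q)² + (1·δa/a)² + (-2·δw/w)² + (2·δd/d)²
  q term: (-3×0.00838)² = 0.000632
  a term: (1×0.0768)² = 0.00589
  w term: (-2×0.0963)² = 0.0371
  d term: (2×0.0687)² = 0.0189
Total = 0.0625. Share from d = 0.0189/0.0625 = 0.302.

30.2%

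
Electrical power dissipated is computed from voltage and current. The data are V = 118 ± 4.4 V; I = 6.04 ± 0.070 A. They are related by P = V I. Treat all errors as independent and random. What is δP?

27.8 W

P is a product of powers, so relative uncertainties combine in quadrature:
  (1·δV/V)² = (1×0.0373)² = 0.00139;  (1·δI/I)² = (1×0.0116)² = 0.000134
δP/P = √(0.00152) = 0.0390
P = 713 W, so δP = 0.0390 × 713 = 27.8 W.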